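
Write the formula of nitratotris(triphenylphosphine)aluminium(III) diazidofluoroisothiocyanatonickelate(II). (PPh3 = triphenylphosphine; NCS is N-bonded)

Cation [Al…]: ligand charges -1, Al(III) ⇒ ion charge 2+.
Anion [Ni…]: ligand charges -4, Ni(II) ⇒ ion charge 2−.

[Al(NO3)(PPh3)3][NiF(N3)2(NCS)]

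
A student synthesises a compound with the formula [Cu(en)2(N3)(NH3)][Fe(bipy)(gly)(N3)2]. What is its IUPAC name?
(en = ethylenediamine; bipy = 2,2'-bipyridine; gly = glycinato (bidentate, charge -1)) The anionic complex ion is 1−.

ammineazidobis(ethylenediamine)copper(II) diazido(2,2'-bipyridine)(glycinato)ferrate(II)

Both ions are complex: the cation is named first with the plain metal name, the anion second with the -ate form; each ion's ligands are alphabetised independently.
The complex anion is given as 1−; its ligand charges sum to -3, so Fe = +2.
A 1:1 salt means the cation carries the equal and opposite charge, 1+.
Cation: ligand charges sum to -1; for the ion to be 1+, Cu = +2.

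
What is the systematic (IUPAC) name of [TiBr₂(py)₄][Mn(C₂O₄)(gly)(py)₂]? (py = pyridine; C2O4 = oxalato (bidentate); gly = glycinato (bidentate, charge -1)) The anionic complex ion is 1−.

dibromotetrakis(pyridine)titanium(III) (glycinato)oxalatobis(pyridine)manganate(II)

The complex anion is given as 1−; its ligand charges sum to -3, so Mn = +2.
A 1:1 salt means the cation carries the equal and opposite charge, 1+.
Cation: ligand charges sum to -2; for the ion to be 1+, Ti = +3.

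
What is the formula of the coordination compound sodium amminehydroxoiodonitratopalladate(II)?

Na[PdI(NH3)(NO3)(OH)]

Ligands: 1 ammine (NH3, neutral), 1 nitrato (NO3, -1), 1 iodo (I, -1), 1 hydroxo (OH, -1). Ligand charge sum = -3.
Charge balance with sodium (+1) requires 1 complex ion per 1 sodium.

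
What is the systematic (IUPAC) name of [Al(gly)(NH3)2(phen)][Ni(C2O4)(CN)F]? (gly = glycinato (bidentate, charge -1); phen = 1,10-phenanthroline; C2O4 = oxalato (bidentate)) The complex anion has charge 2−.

Both ions are complex: the cation is named first with the plain metal name, the anion second with the -ate form; each ion's ligands are alphabetised independently.
The complex anion is given as 2−; its ligand charges sum to -4, so Ni = +2.
A 1:1 salt means the cation carries the equal and opposite charge, 2+.
Cation: ligand charges sum to -1; for the ion to be 2+, Al = +3.

diammine(glycinato)(1,10-phenanthroline)aluminium(III) cyanofluorooxalatonickelate(II)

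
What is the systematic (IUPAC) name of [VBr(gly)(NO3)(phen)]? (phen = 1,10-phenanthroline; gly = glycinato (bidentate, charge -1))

There is no counter-ion, so the complex is neutral overall.
Ligand charges: 1×nitrato (-1 each), 1×bromo (-1 each), 1×1,10-phenanthroline (neutral), 1×glycinato (-1 each); total -3. So V + (-3) = 0, giving V = +3.
Ligands are named alphabetically: bromo before glycinato before nitrato before phenanthroline.

bromo(glycinato)nitrato(1,10-phenanthroline)vanadium(III)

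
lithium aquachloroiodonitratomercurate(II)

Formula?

Ligands: 1 aqua (H2O, neutral), 1 iodo (I, -1), 1 nitrato (NO3, -1), 1 chloro (Cl, -1). Ligand charge sum = -3.
With Hg in oxidation state +2, the complex ion is [Hg...]^1−.
Charge balance with lithium (+1) requires 1 complex ion per 1 lithium.

Li[HgCl(H2O)I(NO3)]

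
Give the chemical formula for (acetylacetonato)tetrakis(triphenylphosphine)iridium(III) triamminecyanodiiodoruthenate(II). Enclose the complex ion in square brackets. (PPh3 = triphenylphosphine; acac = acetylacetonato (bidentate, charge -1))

Cation [Ir…]: ligand charges -1, Ir(III) ⇒ ion charge 2+.
Anion [Ru…]: ligand charges -3, Ru(II) ⇒ ion charge 1−.
One 2+ cation requires 2 of the 1− anion.

[Ir(acac)(PPh3)4][Ru(CN)I2(NH3)3]2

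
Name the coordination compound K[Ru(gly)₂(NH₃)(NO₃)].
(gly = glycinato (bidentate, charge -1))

potassium amminebis(glycinato)nitratoruthenate(II)

The 1 potassium counter-ion carries a total charge of +1, so each complex ion is 1−.
Ligand charges: 1×ammine (neutral), 2×glycinato (-1 each), 1×nitrato (-1 each); total -3. So Ru + (-3) = 1−, giving Ru = +2.
Ligands are named alphabetically: ammine before glycinato before nitrato.
The complex ion is anionic, so ruthenium takes the -ate form ruthenate(II).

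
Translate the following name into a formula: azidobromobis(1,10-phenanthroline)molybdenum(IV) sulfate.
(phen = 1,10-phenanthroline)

[MoBr(N3)(phen)2]SO4

Ligands: 2 1,10-phenanthroline (phen, neutral), 1 bromo (Br, -1), 1 azido (N3, -1). Ligand charge sum = -2.
Charge balance with sulfate (-2) requires 1 complex ion per 1 sulfate.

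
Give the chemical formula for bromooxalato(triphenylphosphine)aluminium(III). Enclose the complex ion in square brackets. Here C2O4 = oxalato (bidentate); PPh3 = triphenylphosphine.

Ligands: 1 oxalato (C2O4, -2), 1 bromo (Br, -1), 1 triphenylphosphine (PPh3, neutral). Ligand charge sum = -3.
With Al in oxidation state +3, the complex ion is [Al...].

[AlBr(C2O4)(PPh3)]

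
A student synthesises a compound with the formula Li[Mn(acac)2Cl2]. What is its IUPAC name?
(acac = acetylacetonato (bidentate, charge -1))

lithium bis(acetylacetonato)dichloromanganate(III)

The 1 lithium counter-ion carries a total charge of +1, so each complex ion is 1−.
Ligand charges: 2×chloro (-1 each), 2×acetylacetonato (-1 each); total -4. So Mn + (-4) = 1−, giving Mn = +3.
Ligands are named alphabetically: acetylacetonato before chloro.
The complex ion is anionic, so manganese takes the -ate form manganate(III).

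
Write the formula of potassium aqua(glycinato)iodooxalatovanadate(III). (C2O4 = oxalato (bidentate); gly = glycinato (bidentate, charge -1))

Ligands: 1 oxalato (C2O4, -2), 1 iodo (I, -1), 1 glycinato (gly, -1), 1 aqua (H2O, neutral). Ligand charge sum = -4.
Charge balance with potassium (+1) requires 1 complex ion per 1 potassium.

K[V(C2O4)(gly)(H2O)I]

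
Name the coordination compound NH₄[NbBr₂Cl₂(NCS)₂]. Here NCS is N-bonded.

The 1 ammonium counter-ion carries a total charge of +1, so each complex ion is 1−.
Ligand charges: 2×chloro (-1 each), 2×isothiocyanato (-1 each), 2×bromo (-1 each); total -6. So Nb + (-6) = 1−, giving Nb = +5.
The complex ion is anionic, so niobium takes the -ate form niobate(V).

ammonium dibromodichlorodiisothiocyanatoniobate(V)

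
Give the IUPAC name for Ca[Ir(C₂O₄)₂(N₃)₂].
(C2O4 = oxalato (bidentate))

calcium diazidodioxalatoiridate(IV)

The 1 calcium counter-ion carries a total charge of +2, so each complex ion is 2−.
Ligand charges: 2×oxalato (-2 each), 2×azido (-1 each); total -6. So Ir + (-6) = 2−, giving Ir = +4.
Ligands are named alphabetically: azido before oxalato.
The complex ion is anionic, so iridium takes the -ate form iridate(IV).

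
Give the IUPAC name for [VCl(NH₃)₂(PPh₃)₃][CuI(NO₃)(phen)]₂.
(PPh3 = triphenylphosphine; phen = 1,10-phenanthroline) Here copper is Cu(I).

Cu is given as +1; the anion's ligand charges sum to -2, so the complex anion is 1−.
With 2 anions per cation, the cation must be 2×1 = 2+.
Cation: ligand charges sum to -1; for the ion to be 2+, V = +3.

diamminechlorotris(triphenylphosphine)vanadium(III) iodonitrato(1,10-phenanthroline)cuprate(I)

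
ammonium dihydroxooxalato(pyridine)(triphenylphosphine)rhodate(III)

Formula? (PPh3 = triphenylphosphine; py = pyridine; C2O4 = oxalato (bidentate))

Ligands: 1 triphenylphosphine (PPh3, neutral), 2 hydroxo (OH, -1), 1 pyridine (py, neutral), 1 oxalato (C2O4, -2). Ligand charge sum = -4.
With Rh in oxidation state +3, the complex ion is [Rh...]^1−.
Charge balance with ammonium (+1) requires 1 complex ion per 1 ammonium.

NH4[Rh(C2O4)(OH)2(PPh3)(py)]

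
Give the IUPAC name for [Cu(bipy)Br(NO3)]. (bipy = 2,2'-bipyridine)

There is no counter-ion, so the complex is neutral overall.
Ligand charges: 1×2,2'-bipyridine (neutral), 1×nitrato (-1 each), 1×bromo (-1 each); total -2. So Cu + (-2) = 0, giving Cu = +2.
Ligands are named alphabetically: bipyridine before bromo before nitrato.

(2,2'-bipyridine)bromonitratocopper(II)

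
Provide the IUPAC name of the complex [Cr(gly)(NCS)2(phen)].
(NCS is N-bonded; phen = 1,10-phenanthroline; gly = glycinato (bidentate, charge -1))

There is no counter-ion, so the complex is neutral overall.
Ligand charges: 2×isothiocyanato (-1 each), 1×1,10-phenanthroline (neutral), 1×glycinato (-1 each); total -3. So Cr + (-3) = 0, giving Cr = +3.
Ligands are named alphabetically: glycinato before isothiocyanato before phenanthroline.

(glycinato)diisothiocyanato(1,10-phenanthroline)chromium(III)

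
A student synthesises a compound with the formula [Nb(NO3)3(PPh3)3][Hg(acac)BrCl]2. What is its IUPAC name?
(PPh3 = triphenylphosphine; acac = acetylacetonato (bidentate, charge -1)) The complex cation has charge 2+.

trinitratotris(triphenylphosphine)niobium(V) (acetylacetonato)bromochloromercurate(II)

Both ions are complex: the cation is named first with the plain metal name, the anion second with the -ate form; each ion's ligands are alphabetised independently.
The complex cation is given as 2+; its ligand charges sum to -3, so Nb = +5.
With 2 anions per cation, each anion must be 2/2 = 1−.
Anion: ligand charges sum to -3; for the ion to be 1−, Hg = +2.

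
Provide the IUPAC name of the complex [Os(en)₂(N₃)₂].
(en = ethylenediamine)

There is no counter-ion, so the complex is neutral overall.
Ligand charges: 2×ethylenediamine (neutral), 2×azido (-1 each); total -2. So Os + (-2) = 0, giving Os = +2.
Ligands are named alphabetically: azido before ethylenediamine.

diazidobis(ethylenediamine)osmium(II)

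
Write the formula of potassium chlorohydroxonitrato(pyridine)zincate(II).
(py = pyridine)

Ligands: 1 nitrato (NO3, -1), 1 pyridine (py, neutral), 1 chloro (Cl, -1), 1 hydroxo (OH, -1). Ligand charge sum = -3.
Charge balance with potassium (+1) requires 1 complex ion per 1 potassium.

K[ZnCl(NO3)(OH)(py)]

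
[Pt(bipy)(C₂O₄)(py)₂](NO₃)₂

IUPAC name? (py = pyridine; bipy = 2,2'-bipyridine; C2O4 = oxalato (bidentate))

The 2 nitrate counter-ions carry a total charge of -2, so each complex ion is 2+.
Ligand charges: 2×pyridine (neutral), 1×2,2'-bipyridine (neutral), 1×oxalato (-2 each); total -2. So Pt + (-2) = 2+, giving Pt = +4.
Ligands are named alphabetically: bipyridine before oxalato before pyridine.

(2,2'-bipyridine)oxalatobis(pyridine)platinum(IV) nitrate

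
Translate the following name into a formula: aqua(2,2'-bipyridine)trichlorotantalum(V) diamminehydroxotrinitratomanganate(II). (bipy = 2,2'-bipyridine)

[Ta(bipy)Cl3(H2O)][Mn(NH3)2(NO3)3(OH)]

Cation [Ta…]: ligand charges -3, Ta(V) ⇒ ion charge 2+.
Anion [Mn…]: ligand charges -4, Mn(II) ⇒ ion charge 2−.
One 2+ cation balances one 2− anion.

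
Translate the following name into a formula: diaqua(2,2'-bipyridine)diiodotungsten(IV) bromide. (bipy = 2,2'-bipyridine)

[W(bipy)(H2O)2I2]Br2

Ligands: 1 2,2'-bipyridine (bipy, neutral), 2 iodo (I, -1), 2 aqua (H2O, neutral). Ligand charge sum = -2.
With W in oxidation state +4, the complex ion is [W...]^2+.
Charge balance with bromide (-1) requires 1 complex ion per 2 bromide.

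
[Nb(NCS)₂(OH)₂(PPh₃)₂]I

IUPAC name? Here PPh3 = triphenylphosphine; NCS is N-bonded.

dihydroxodiisothiocyanatobis(triphenylphosphine)niobium(V) iodide

The 1 iodide counter-ion carries a total charge of -1, so each complex ion is 1+.
Ligand charges: 2×triphenylphosphine (neutral), 2×isothiocyanato (-1 each), 2×hydroxo (-1 each); total -4. So Nb + (-4) = 1+, giving Nb = +5.
Ligands are named alphabetically: hydroxo before isothiocyanato before triphenylphosphine.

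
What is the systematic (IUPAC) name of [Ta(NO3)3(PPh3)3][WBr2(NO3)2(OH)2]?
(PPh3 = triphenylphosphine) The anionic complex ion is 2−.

Both ions are complex: the cation is named first with the plain metal name, the anion second with the -ate form; each ion's ligands are alphabetised independently.
The complex anion is given as 2−; its ligand charges sum to -6, so W = +4.
A 1:1 salt means the cation carries the equal and opposite charge, 2+.
Cation: ligand charges sum to -3; for the ion to be 2+, Ta = +5.

trinitratotris(triphenylphosphine)tantalum(V) dibromodihydroxodinitratotungstate(IV)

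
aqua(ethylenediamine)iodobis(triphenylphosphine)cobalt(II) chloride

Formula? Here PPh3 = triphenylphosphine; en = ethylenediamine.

[Co(en)(H2O)I(PPh3)2]Cl

Ligands: 2 triphenylphosphine (PPh3, neutral), 1 iodo (I, -1), 1 ethylenediamine (en, neutral), 1 aqua (H2O, neutral). Ligand charge sum = -1.
With Co in oxidation state +2, the complex ion is [Co...]^1+.
Charge balance with chloride (-1) requires 1 complex ion per 1 chloride.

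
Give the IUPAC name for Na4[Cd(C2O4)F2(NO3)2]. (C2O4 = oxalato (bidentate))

sodium difluorodinitratooxalatocadmate(II)

The 4 sodium counter-ions carry a total charge of +4, so each complex ion is 4−.
Ligand charges: 2×nitrato (-1 each), 2×fluoro (-1 each), 1×oxalato (-2 each); total -6. So Cd + (-6) = 4−, giving Cd = +2.
The complex ion is anionic, so cadmium takes the -ate form cadmate(II).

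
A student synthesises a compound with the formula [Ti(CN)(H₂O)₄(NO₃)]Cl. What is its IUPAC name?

The 1 chloride counter-ion carries a total charge of -1, so each complex ion is 1+.
Ligand charges: 1×cyano (-1 each), 1×nitrato (-1 each), 4×aqua (neutral); total -2. So Ti + (-2) = 1+, giving Ti = +3.
Ligands are named alphabetically: aqua before cyano before nitrato.

tetraaquacyanonitratotitanium(III) chloride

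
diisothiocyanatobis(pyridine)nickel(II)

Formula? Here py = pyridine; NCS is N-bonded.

Ligands: 2 pyridine (py, neutral), 2 isothiocyanato (NCS, -1). Ligand charge sum = -2.
With Ni in oxidation state +2, the complex ion is [Ni...].

[Ni(NCS)2(py)2]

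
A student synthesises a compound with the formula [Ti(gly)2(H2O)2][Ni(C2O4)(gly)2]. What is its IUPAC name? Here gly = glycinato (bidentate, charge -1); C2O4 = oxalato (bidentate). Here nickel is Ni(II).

Both ions are complex: the cation is named first with the plain metal name, the anion second with the -ate form; each ion's ligands are alphabetised independently.
Ni is given as +2; the anion's ligand charges sum to -4, so the complex anion is 2−.
A 1:1 salt means the cation carries the equal and opposite charge, 2+.
Cation: ligand charges sum to -2; for the ion to be 2+, Ti = +4.

diaquabis(glycinato)titanium(IV) bis(glycinato)oxalatonickelate(II)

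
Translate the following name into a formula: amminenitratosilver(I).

Ligands: 1 ammine (NH3, neutral), 1 nitrato (NO3, -1). Ligand charge sum = -1.
With Ag in oxidation state +1, the complex ion is [Ag...].

[Ag(NH3)(NO3)]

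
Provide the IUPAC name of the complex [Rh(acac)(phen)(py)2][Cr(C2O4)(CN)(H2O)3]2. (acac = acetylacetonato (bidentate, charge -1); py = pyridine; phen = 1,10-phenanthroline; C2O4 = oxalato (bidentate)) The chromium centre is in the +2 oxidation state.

Both ions are complex: the cation is named first with the plain metal name, the anion second with the -ate form; each ion's ligands are alphabetised independently.
Cr is given as +2; the anion's ligand charges sum to -3, so the complex anion is 1−.
With 2 anions per cation, the cation must be 2×1 = 2+.
Cation: ligand charges sum to -1; for the ion to be 2+, Rh = +3.

(acetylacetonato)(1,10-phenanthroline)bis(pyridine)rhodium(III) triaquacyanooxalatochromate(II)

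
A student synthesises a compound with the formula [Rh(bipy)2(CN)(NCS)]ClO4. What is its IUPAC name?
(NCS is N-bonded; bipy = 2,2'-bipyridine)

The 1 perchlorate counter-ion carries a total charge of -1, so each complex ion is 1+.
Ligand charges: 1×cyano (-1 each), 1×isothiocyanato (-1 each), 2×2,2'-bipyridine (neutral); total -2. So Rh + (-2) = 1+, giving Rh = +3.
Ligands are named alphabetically: bipyridine before cyano before isothiocyanato.

bis(2,2'-bipyridine)cyanoisothiocyanatorhodium(III) perchlorate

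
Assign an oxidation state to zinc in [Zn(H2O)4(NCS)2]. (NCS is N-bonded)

+2

No counter-ion: the bracketed complex is neutral.
Ligand charges: 2×NCS = -2; 4×H2O neutral; sum -2.
Zn + (-2) = 0 ⇒ Zn is +2.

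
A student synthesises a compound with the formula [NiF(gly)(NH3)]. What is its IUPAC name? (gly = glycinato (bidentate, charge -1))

amminefluoro(glycinato)nickel(II)

There is no counter-ion, so the complex is neutral overall.
Ligand charges: 1×fluoro (-1 each), 1×glycinato (-1 each), 1×ammine (neutral); total -2. So Ni + (-2) = 0, giving Ni = +2.
Ligands are named alphabetically: ammine before fluoro before glycinato.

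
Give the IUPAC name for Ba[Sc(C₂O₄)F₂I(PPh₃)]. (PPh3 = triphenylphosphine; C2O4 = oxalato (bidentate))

The 1 barium counter-ion carries a total charge of +2, so each complex ion is 2−.
Ligand charges: 2×fluoro (-1 each), 1×triphenylphosphine (neutral), 1×oxalato (-2 each), 1×iodo (-1 each); total -5. So Sc + (-5) = 2−, giving Sc = +3.
Ligands are named alphabetically: fluoro before iodo before oxalato before triphenylphosphine.
The complex ion is anionic, so scandium takes the -ate form scandate(III).

barium difluoroiodooxalato(triphenylphosphine)scandate(III)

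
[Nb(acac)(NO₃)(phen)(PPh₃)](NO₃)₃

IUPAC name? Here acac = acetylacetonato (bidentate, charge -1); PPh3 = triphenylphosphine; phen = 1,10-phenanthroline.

(acetylacetonato)nitrato(1,10-phenanthroline)(triphenylphosphine)niobium(V) nitrate

The 3 nitrate counter-ions carry a total charge of -3, so each complex ion is 3+.
Ligand charges: 1×acetylacetonato (-1 each), 1×triphenylphosphine (neutral), 1×nitrato (-1 each), 1×1,10-phenanthroline (neutral); total -2. So Nb + (-2) = 3+, giving Nb = +5.
Ligands are named alphabetically: acetylacetonato before nitrato before phenanthroline before triphenylphosphine.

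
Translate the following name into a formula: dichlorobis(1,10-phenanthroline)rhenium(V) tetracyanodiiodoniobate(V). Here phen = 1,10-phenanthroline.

Cation [Re…]: ligand charges -2, Re(V) ⇒ ion charge 3+.
Anion [Nb…]: ligand charges -6, Nb(V) ⇒ ion charge 1−.
One 3+ cation requires 3 of the 1− anion.

[ReCl2(phen)2][Nb(CN)4I2]3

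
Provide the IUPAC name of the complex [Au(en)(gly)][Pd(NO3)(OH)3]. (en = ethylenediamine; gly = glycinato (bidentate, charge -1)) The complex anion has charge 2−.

(ethylenediamine)(glycinato)gold(III) trihydroxonitratopalladate(II)

Both ions are complex: the cation is named first with the plain metal name, the anion second with the -ate form; each ion's ligands are alphabetised independently.
The complex anion is given as 2−; its ligand charges sum to -4, so Pd = +2.
A 1:1 salt means the cation carries the equal and opposite charge, 2+.
Cation: ligand charges sum to -1; for the ion to be 2+, Au = +3.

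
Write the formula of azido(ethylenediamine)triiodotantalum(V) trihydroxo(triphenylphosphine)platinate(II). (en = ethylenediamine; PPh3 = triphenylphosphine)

Cation [Ta…]: ligand charges -4, Ta(V) ⇒ ion charge 1+.
Anion [Pt…]: ligand charges -3, Pt(II) ⇒ ion charge 1−.

[Ta(en)I3(N3)][Pt(OH)3(PPh3)]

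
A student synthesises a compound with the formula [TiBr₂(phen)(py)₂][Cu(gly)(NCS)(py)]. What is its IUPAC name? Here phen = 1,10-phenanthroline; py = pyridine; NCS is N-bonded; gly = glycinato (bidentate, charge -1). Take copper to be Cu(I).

dibromo(1,10-phenanthroline)bis(pyridine)titanium(III) (glycinato)isothiocyanato(pyridine)cuprate(I)

Both ions are complex: the cation is named first with the plain metal name, the anion second with the -ate form; each ion's ligands are alphabetised independently.
Cu is given as +1; the anion's ligand charges sum to -2, so the complex anion is 1−.
A 1:1 salt means the cation carries the equal and opposite charge, 1+.
Cation: ligand charges sum to -2; for the ion to be 1+, Ti = +3.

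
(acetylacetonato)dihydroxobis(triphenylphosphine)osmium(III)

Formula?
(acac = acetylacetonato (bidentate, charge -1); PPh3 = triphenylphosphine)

Ligands: 1 acetylacetonato (acac, -1), 2 hydroxo (OH, -1), 2 triphenylphosphine (PPh3, neutral). Ligand charge sum = -3.
With Os in oxidation state +3, the complex ion is [Os...].

[Os(acac)(OH)2(PPh3)2]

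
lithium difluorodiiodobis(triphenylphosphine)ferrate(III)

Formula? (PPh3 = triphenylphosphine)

Ligands: 2 iodo (I, -1), 2 triphenylphosphine (PPh3, neutral), 2 fluoro (F, -1). Ligand charge sum = -4.
With Fe in oxidation state +3, the complex ion is [Fe...]^1−.
Charge balance with lithium (+1) requires 1 complex ion per 1 lithium.

Li[FeF2I2(PPh3)2]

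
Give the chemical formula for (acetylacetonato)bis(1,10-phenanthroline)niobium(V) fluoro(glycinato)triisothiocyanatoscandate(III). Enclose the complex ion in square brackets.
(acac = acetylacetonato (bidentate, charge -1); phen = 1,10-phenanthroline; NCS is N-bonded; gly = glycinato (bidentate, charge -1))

[Nb(acac)(phen)2][ScF(gly)(NCS)3]2

Cation [Nb…]: ligand charges -1, Nb(V) ⇒ ion charge 4+.
Anion [Sc…]: ligand charges -5, Sc(III) ⇒ ion charge 2−.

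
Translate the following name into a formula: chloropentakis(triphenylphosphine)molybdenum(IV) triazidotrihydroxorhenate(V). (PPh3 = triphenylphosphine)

[MoCl(PPh3)5][Re(N3)3(OH)3]3

Cation [Mo…]: ligand charges -1, Mo(IV) ⇒ ion charge 3+.
Anion [Re…]: ligand charges -6, Re(V) ⇒ ion charge 1−.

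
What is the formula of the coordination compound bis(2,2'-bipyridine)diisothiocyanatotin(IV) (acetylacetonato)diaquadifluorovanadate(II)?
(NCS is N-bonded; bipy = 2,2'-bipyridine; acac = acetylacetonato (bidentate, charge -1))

[Sn(bipy)2(NCS)2][V(acac)F2(H2O)2]2

Cation [Sn…]: ligand charges -2, Sn(IV) ⇒ ion charge 2+.
Anion [V…]: ligand charges -3, V(II) ⇒ ion charge 1−.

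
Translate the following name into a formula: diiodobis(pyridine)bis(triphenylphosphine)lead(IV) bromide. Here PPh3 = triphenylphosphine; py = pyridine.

Ligands: 2 triphenylphosphine (PPh3, neutral), 2 iodo (I, -1), 2 pyridine (py, neutral). Ligand charge sum = -2.
With Pb in oxidation state +4, the complex ion is [Pb...]^2+.
Charge balance with bromide (-1) requires 1 complex ion per 2 bromide.

[PbI2(PPh3)2(py)2]Br2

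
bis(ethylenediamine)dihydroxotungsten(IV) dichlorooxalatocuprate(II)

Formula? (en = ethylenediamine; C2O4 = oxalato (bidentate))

Cation [W…]: ligand charges -2, W(IV) ⇒ ion charge 2+.
Anion [Cu…]: ligand charges -4, Cu(II) ⇒ ion charge 2−.
One 2+ cation balances one 2− anion.

[W(en)2(OH)2][Cu(C2O4)Cl2]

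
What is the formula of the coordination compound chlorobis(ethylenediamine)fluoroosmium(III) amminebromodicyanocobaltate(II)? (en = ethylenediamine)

[OsCl(en)2F][CoBr(CN)2(NH3)]

Cation [Os…]: ligand charges -2, Os(III) ⇒ ion charge 1+.
Anion [Co…]: ligand charges -3, Co(II) ⇒ ion charge 1−.
One 1+ cation balances one 1− anion.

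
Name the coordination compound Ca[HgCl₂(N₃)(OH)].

The 1 calcium counter-ion carries a total charge of +2, so each complex ion is 2−.
Ligand charges: 1×azido (-1 each), 2×chloro (-1 each), 1×hydroxo (-1 each); total -4. So Hg + (-4) = 2−, giving Hg = +2.
Ligands are named alphabetically: azido before chloro before hydroxo.
The complex ion is anionic, so mercury takes the -ate form mercurate(II).

calcium azidodichlorohydroxomercurate(II)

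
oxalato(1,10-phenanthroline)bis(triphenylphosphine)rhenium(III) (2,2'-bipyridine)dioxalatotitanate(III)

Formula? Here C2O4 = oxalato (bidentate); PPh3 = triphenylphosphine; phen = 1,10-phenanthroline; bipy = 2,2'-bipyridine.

[Re(C2O4)(phen)(PPh3)2][Ti(bipy)(C2O4)2]

Cation [Re…]: ligand charges -2, Re(III) ⇒ ion charge 1+.
Anion [Ti…]: ligand charges -4, Ti(III) ⇒ ion charge 1−.
One 1+ cation balances one 1− anion.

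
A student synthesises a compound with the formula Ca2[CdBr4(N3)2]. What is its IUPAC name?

calcium diazidotetrabromocadmate(II)

The 2 calcium counter-ions carry a total charge of +4, so each complex ion is 4−.
Ligand charges: 4×bromo (-1 each), 2×azido (-1 each); total -6. So Cd + (-6) = 4−, giving Cd = +2.
The complex ion is anionic, so cadmium takes the -ate form cadmate(II).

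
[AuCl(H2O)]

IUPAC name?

aquachlorogold(I)

There is no counter-ion, so the complex is neutral overall.
Ligand charges: 1×chloro (-1 each), 1×aqua (neutral); total -1. So Au + (-1) = 0, giving Au = +1.
Ligands are named alphabetically: aqua before chloro.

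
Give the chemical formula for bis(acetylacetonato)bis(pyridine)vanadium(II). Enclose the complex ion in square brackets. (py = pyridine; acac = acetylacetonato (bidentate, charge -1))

Ligands: 2 pyridine (py, neutral), 2 acetylacetonato (acac, -1). Ligand charge sum = -2.
With V in oxidation state +2, the complex ion is [V...].

[V(acac)2(py)2]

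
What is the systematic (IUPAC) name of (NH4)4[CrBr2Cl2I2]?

ammonium dibromodichlorodiiodochromate(II)

The 4 ammonium counter-ions carry a total charge of +4, so each complex ion is 4−.
Ligand charges: 2×iodo (-1 each), 2×bromo (-1 each), 2×chloro (-1 each); total -6. So Cr + (-6) = 4−, giving Cr = +2.
Ligands are named alphabetically: bromo before chloro before iodo.
The complex ion is anionic, so chromium takes the -ate form chromate(II).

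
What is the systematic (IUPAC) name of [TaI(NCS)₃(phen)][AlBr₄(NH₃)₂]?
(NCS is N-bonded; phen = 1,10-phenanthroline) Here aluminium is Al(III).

Both ions are complex: the cation is named first with the plain metal name, the anion second with the -ate form; each ion's ligands are alphabetised independently.
Al is given as +3; the anion's ligand charges sum to -4, so the complex anion is 1−.
A 1:1 salt means the cation carries the equal and opposite charge, 1+.
Cation: ligand charges sum to -4; for the ion to be 1+, Ta = +5.

iodotriisothiocyanato(1,10-phenanthroline)tantalum(V) diamminetetrabromoaluminate(III)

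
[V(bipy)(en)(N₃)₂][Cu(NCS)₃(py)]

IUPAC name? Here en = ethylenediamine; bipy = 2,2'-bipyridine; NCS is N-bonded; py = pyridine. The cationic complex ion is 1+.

diazido(2,2'-bipyridine)(ethylenediamine)vanadium(III) triisothiocyanato(pyridine)cuprate(II)

The complex cation is given as 1+; its ligand charges sum to -2, so V = +3.
A 1:1 salt means the anion carries the equal and opposite charge, 1−.
Anion: ligand charges sum to -3; for the ion to be 1−, Cu = +2.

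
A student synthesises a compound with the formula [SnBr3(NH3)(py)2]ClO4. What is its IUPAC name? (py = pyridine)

The 1 perchlorate counter-ion carries a total charge of -1, so each complex ion is 1+.
Ligand charges: 2×pyridine (neutral), 3×bromo (-1 each), 1×ammine (neutral); total -3. So Sn + (-3) = 1+, giving Sn = +4.
Ligands are named alphabetically: ammine before bromo before pyridine.

amminetribromobis(pyridine)tin(IV) perchlorate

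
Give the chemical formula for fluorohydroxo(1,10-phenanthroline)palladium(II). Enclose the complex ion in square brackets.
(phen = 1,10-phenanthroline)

Ligands: 1 fluoro (F, -1), 1 1,10-phenanthroline (phen, neutral), 1 hydroxo (OH, -1). Ligand charge sum = -2.
With Pd in oxidation state +2, the complex ion is [Pd...].

[PdF(OH)(phen)]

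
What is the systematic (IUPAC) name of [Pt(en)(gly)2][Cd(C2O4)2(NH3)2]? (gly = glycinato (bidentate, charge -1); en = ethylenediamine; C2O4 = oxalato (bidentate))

(ethylenediamine)bis(glycinato)platinum(IV) diamminedioxalatocadmate(II)

Both ions are complex: the cation is named first with the plain metal name, the anion second with the -ate form; each ion's ligands are alphabetised independently.
Cadmium is always +2 in its complexes; the anion's ligand charges sum to -4, so the complex anion is 2−.
A 1:1 salt means the cation carries the equal and opposite charge, 2+.
Cation: ligand charges sum to -2; for the ion to be 2+, Pt = +4.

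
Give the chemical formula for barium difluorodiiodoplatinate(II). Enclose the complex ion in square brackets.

Ligands: 2 fluoro (F, -1), 2 iodo (I, -1). Ligand charge sum = -4.
With Pt in oxidation state +2, the complex ion is [Pt...]^2−.
Charge balance with barium (+2) requires 1 complex ion per 1 barium.

Ba[PtF2I2]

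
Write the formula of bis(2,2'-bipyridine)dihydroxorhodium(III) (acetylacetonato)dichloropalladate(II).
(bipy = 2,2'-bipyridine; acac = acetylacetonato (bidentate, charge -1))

[Rh(bipy)2(OH)2][Pd(acac)Cl2]

Cation [Rh…]: ligand charges -2, Rh(III) ⇒ ion charge 1+.
Anion [Pd…]: ligand charges -3, Pd(II) ⇒ ion charge 1−.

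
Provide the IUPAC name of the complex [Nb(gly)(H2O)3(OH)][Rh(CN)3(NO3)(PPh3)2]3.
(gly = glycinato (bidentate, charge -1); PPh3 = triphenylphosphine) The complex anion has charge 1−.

triaqua(glycinato)hydroxoniobium(V) tricyanonitratobis(triphenylphosphine)rhodate(III)

Both ions are complex: the cation is named first with the plain metal name, the anion second with the -ate form; each ion's ligands are alphabetised independently.
The complex anion is given as 1−; its ligand charges sum to -4, so Rh = +3.
With 3 anions per cation, the cation must be 3×1 = 3+.
Cation: ligand charges sum to -2; for the ion to be 3+, Nb = +5.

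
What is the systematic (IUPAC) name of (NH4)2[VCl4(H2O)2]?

The 2 ammonium counter-ions carry a total charge of +2, so each complex ion is 2−.
Ligand charges: 4×chloro (-1 each), 2×aqua (neutral); total -4. So V + (-4) = 2−, giving V = +2.
The complex ion is anionic, so vanadium takes the -ate form vanadate(II).

ammonium diaquatetrachlorovanadate(II)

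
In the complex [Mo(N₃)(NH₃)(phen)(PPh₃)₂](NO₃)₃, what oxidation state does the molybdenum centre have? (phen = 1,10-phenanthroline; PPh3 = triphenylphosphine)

+4

3 nitrate outside the brackets (-1 each) → the complex ion is 3+.
Ligand charges: 1×N3 = -1; 1×phen neutral; 2×PPh3 neutral; 1×NH3 neutral; sum -1.
Mo + (-1) = 3+ ⇒ Mo is +4.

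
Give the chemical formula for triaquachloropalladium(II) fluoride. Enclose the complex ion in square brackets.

[PdCl(H2O)3]F

Ligands: 1 chloro (Cl, -1), 3 aqua (H2O, neutral). Ligand charge sum = -1.
With Pd in oxidation state +2, the complex ion is [Pd...]^1+.
Charge balance with fluoride (-1) requires 1 complex ion per 1 fluoride.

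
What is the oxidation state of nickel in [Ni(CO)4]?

0

No counter-ion: the bracketed complex is neutral.
Ligand charges: 4×CO neutral; sum 0.
Ni + (0) = 0 ⇒ Ni is 0.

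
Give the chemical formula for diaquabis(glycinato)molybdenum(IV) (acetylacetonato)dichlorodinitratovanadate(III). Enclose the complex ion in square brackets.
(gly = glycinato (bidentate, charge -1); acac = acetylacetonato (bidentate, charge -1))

Cation [Mo…]: ligand charges -2, Mo(IV) ⇒ ion charge 2+.
Anion [V…]: ligand charges -5, V(III) ⇒ ion charge 2−.

[Mo(gly)2(H2O)2][V(acac)Cl2(NO3)2]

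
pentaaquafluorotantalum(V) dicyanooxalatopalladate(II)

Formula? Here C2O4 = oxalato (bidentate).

Cation [Ta…]: ligand charges -1, Ta(V) ⇒ ion charge 4+.
Anion [Pd…]: ligand charges -4, Pd(II) ⇒ ion charge 2−.

[TaF(H2O)5][Pd(C2O4)(CN)2]2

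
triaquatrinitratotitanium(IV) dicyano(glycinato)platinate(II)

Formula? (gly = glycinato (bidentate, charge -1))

Cation [Ti…]: ligand charges -3, Ti(IV) ⇒ ion charge 1+.
Anion [Pt…]: ligand charges -3, Pt(II) ⇒ ion charge 1−.
One 1+ cation balances one 1− anion.

[Ti(H2O)3(NO3)3][Pt(CN)2(gly)]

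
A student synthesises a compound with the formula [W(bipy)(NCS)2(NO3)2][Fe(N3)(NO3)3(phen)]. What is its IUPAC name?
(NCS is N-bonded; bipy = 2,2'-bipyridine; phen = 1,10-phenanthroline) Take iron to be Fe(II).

(2,2'-bipyridine)diisothiocyanatodinitratotungsten(VI) azidotrinitrato(1,10-phenanthroline)ferrate(II)

Both ions are complex: the cation is named first with the plain metal name, the anion second with the -ate form; each ion's ligands are alphabetised independently.
Fe is given as +2; the anion's ligand charges sum to -4, so the complex anion is 2−.
A 1:1 salt means the cation carries the equal and opposite charge, 2+.
Cation: ligand charges sum to -4; for the ion to be 2+, W = +6.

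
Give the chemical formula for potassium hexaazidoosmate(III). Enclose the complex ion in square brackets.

K3[Os(N3)6]

Ligands: 6 azido (N3, -1). Ligand charge sum = -6.
With Os in oxidation state +3, the complex ion is [Os...]^3−.
Charge balance with potassium (+1) requires 1 complex ion per 3 potassium.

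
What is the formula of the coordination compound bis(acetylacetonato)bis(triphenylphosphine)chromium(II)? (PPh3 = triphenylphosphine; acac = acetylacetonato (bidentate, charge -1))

Ligands: 2 triphenylphosphine (PPh3, neutral), 2 acetylacetonato (acac, -1). Ligand charge sum = -2.
With Cr in oxidation state +2, the complex ion is [Cr...].

[Cr(acac)2(PPh3)2]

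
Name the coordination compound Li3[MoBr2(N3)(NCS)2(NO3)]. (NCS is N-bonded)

lithium azidodibromodiisothiocyanatonitratomolybdate(III)

The 3 lithium counter-ions carry a total charge of +3, so each complex ion is 3−.
Ligand charges: 1×azido (-1 each), 1×nitrato (-1 each), 2×isothiocyanato (-1 each), 2×bromo (-1 each); total -6. So Mo + (-6) = 3−, giving Mo = +3.
Ligands are named alphabetically: azido before bromo before isothiocyanato before nitrato.
The complex ion is anionic, so molybdenum takes the -ate form molybdate(III).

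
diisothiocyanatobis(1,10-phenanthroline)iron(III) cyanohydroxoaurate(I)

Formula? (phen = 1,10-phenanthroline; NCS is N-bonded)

[Fe(NCS)2(phen)2][Au(CN)(OH)]

Cation [Fe…]: ligand charges -2, Fe(III) ⇒ ion charge 1+.
Anion [Au…]: ligand charges -2, Au(I) ⇒ ion charge 1−.
One 1+ cation balances one 1− anion.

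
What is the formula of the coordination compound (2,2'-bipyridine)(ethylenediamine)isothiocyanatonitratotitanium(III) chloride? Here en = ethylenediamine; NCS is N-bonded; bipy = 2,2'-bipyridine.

[Ti(bipy)(en)(NCS)(NO3)]Cl

Ligands: 1 nitrato (NO3, -1), 1 ethylenediamine (en, neutral), 1 isothiocyanato (NCS, -1), 1 2,2'-bipyridine (bipy, neutral). Ligand charge sum = -2.
With Ti in oxidation state +3, the complex ion is [Ti...]^1+.
Charge balance with chloride (-1) requires 1 complex ion per 1 chloride.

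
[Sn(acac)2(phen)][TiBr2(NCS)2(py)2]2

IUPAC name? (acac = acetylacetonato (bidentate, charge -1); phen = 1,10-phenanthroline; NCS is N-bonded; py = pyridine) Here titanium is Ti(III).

Ti is given as +3; the anion's ligand charges sum to -4, so the complex anion is 1−.
With 2 anions per cation, the cation must be 2×1 = 2+.
Cation: ligand charges sum to -2; for the ion to be 2+, Sn = +4.

bis(acetylacetonato)(1,10-phenanthroline)tin(IV) dibromodiisothiocyanatobis(pyridine)titanate(III)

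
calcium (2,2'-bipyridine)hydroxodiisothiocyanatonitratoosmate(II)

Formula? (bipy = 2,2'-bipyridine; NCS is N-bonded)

Ligands: 1 2,2'-bipyridine (bipy, neutral), 2 isothiocyanato (NCS, -1), 1 nitrato (NO3, -1), 1 hydroxo (OH, -1). Ligand charge sum = -4.
With Os in oxidation state +2, the complex ion is [Os...]^2−.
Charge balance with calcium (+2) requires 1 complex ion per 1 calcium.

Ca[Os(bipy)(NCS)2(NO3)(OH)]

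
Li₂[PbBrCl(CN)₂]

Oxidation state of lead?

+2

2 lithium outside the brackets (+1 each) → the complex ion is 2−.
Ligand charges: 1×Br = -1; 1×Cl = -1; 2×CN = -2; sum -4.
Pb + (-4) = 2− ⇒ Pb is +2.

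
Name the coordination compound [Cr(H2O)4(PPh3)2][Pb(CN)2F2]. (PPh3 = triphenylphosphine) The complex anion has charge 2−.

The complex anion is given as 2−; its ligand charges sum to -4, so Pb = +2.
A 1:1 salt means the cation carries the equal and opposite charge, 2+.
Cation: ligand charges sum to 0; for the ion to be 2+, Cr = +2.

tetraaquabis(triphenylphosphine)chromium(II) dicyanodifluoroplumbate(II)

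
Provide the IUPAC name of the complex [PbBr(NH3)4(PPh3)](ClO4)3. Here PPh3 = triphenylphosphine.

tetraamminebromo(triphenylphosphine)lead(IV) perchlorate

The 3 perchlorate counter-ions carry a total charge of -3, so each complex ion is 3+.
Ligand charges: 1×bromo (-1 each), 1×triphenylphosphine (neutral), 4×ammine (neutral); total -1. So Pb + (-1) = 3+, giving Pb = +4.
Ligands are named alphabetically: ammine before bromo before triphenylphosphine.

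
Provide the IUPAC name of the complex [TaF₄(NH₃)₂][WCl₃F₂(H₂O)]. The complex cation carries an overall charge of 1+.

Both ions are complex: the cation is named first with the plain metal name, the anion second with the -ate form; each ion's ligands are alphabetised independently.
The complex cation is given as 1+; its ligand charges sum to -4, so Ta = +5.
A 1:1 salt means the anion carries the equal and opposite charge, 1−.
Anion: ligand charges sum to -5; for the ion to be 1−, W = +4.

diamminetetrafluorotantalum(V) aquatrichlorodifluorotungstate(IV)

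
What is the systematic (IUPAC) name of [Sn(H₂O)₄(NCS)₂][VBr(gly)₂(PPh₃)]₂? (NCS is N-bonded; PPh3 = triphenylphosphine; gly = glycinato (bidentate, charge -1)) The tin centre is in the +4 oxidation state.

tetraaquadiisothiocyanatotin(IV) bromobis(glycinato)(triphenylphosphine)vanadate(II)

Both ions are complex: the cation is named first with the plain metal name, the anion second with the -ate form; each ion's ligands are alphabetised independently.
Sn is given as +4; the cation's ligand charges sum to -2, so the complex cation is 2+.
With 2 anions per cation, each anion must be 2/2 = 1−.
Anion: ligand charges sum to -3; for the ion to be 1−, V = +2.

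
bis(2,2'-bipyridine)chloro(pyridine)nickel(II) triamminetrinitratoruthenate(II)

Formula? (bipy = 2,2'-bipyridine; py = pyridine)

Cation [Ni…]: ligand charges -1, Ni(II) ⇒ ion charge 1+.
Anion [Ru…]: ligand charges -3, Ru(II) ⇒ ion charge 1−.
One 1+ cation balances one 1− anion.

[Ni(bipy)2Cl(py)][Ru(NH3)3(NO3)3]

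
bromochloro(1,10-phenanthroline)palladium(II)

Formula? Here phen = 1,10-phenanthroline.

Ligands: 1 chloro (Cl, -1), 1 1,10-phenanthroline (phen, neutral), 1 bromo (Br, -1). Ligand charge sum = -2.
With Pd in oxidation state +2, the complex ion is [Pd...].

[PdBrCl(phen)]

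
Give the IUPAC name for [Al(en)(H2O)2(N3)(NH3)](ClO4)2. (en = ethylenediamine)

amminediaquaazido(ethylenediamine)aluminium(III) perchlorate

The 2 perchlorate counter-ions carry a total charge of -2, so each complex ion is 2+.
Ligand charges: 1×ammine (neutral), 1×azido (-1 each), 2×aqua (neutral), 1×ethylenediamine (neutral); total -1. So Al + (-1) = 2+, giving Al = +3.
Ligands are named alphabetically: ammine before aqua before azido before ethylenediamine.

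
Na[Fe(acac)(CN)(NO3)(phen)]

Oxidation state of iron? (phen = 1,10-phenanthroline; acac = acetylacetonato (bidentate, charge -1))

+2

1 sodium outside the brackets (+1 each) → the complex ion is 1−.
Ligand charges: 1×NO3 = -1; 1×phen neutral; 1×acac = -1; 1×CN = -1; sum -3.
Fe + (-3) = 1− ⇒ Fe is +2.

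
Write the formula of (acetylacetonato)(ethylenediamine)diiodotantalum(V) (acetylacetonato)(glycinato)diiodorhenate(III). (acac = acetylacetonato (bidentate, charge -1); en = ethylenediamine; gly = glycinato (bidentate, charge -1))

[Ta(acac)(en)I2][Re(acac)(gly)I2]2

Cation [Ta…]: ligand charges -3, Ta(V) ⇒ ion charge 2+.
Anion [Re…]: ligand charges -4, Re(III) ⇒ ion charge 1−.
One 2+ cation requires 2 of the 1− anion.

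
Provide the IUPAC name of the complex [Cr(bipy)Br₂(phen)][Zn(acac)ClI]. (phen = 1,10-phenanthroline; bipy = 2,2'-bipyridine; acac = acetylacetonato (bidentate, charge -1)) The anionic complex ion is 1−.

Both ions are complex: the cation is named first with the plain metal name, the anion second with the -ate form; each ion's ligands are alphabetised independently.
The complex anion is given as 1−; its ligand charges sum to -3, so Zn = +2.
A 1:1 salt means the cation carries the equal and opposite charge, 1+.
Cation: ligand charges sum to -2; for the ion to be 1+, Cr = +3.

(2,2'-bipyridine)dibromo(1,10-phenanthroline)chromium(III) (acetylacetonato)chloroiodozincate(II)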